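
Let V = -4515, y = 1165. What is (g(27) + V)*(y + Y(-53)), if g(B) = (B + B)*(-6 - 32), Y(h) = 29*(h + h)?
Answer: 12536403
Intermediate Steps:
Y(h) = 58*h (Y(h) = 29*(2*h) = 58*h)
g(B) = -76*B (g(B) = (2*B)*(-38) = -76*B)
(g(27) + V)*(y + Y(-53)) = (-76*27 - 4515)*(1165 + 58*(-53)) = (-2052 - 4515)*(1165 - 3074) = -6567*(-1909) = 12536403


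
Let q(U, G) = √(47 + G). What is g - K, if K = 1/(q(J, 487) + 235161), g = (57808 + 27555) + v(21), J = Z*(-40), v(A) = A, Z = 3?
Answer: 1573931524896149/18433565129 + √534/55300695387 ≈ 85384.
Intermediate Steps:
J = -120 (J = 3*(-40) = -120)
g = 85384 (g = (57808 + 27555) + 21 = 85363 + 21 = 85384)
K = 1/(235161 + √534) (K = 1/(√(47 + 487) + 235161) = 1/(√534 + 235161) = 1/(235161 + √534) ≈ 4.2520e-6)
g - K = 85384 - (78387/18433565129 - √534/55300695387) = 85384 + (-78387/18433565129 + √534/55300695387) = 1573931524896149/18433565129 + √534/55300695387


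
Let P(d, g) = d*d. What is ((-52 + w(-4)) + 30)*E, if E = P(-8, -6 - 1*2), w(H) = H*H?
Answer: -384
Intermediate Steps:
w(H) = H²
P(d, g) = d²
E = 64 (E = (-8)² = 64)
((-52 + w(-4)) + 30)*E = ((-52 + (-4)²) + 30)*64 = ((-52 + 16) + 30)*64 = (-36 + 30)*64 = -6*64 = -384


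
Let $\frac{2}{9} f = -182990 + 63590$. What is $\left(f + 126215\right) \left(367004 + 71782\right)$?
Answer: $-180378342810$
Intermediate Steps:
$f = -537300$ ($f = \frac{9 \left(-182990 + 63590\right)}{2} = \frac{9}{2} \left(-119400\right) = -537300$)
$\left(f + 126215\right) \left(367004 + 71782\right) = \left(-537300 + 126215\right) \left(367004 + 71782\right) = \left(-411085\right) 438786 = -180378342810$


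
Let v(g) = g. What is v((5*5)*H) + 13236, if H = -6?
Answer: 13086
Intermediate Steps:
v((5*5)*H) + 13236 = (5*5)*(-6) + 13236 = 25*(-6) + 13236 = -150 + 13236 = 13086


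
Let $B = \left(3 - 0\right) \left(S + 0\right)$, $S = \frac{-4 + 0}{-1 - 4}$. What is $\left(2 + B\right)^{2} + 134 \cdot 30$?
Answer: $\frac{100984}{25} \approx 4039.4$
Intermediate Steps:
$S = \frac{4}{5}$ ($S = - \frac{4}{-5} = \left(-4\right) \left(- \frac{1}{5}\right) = \frac{4}{5} \approx 0.8$)
$B = \frac{12}{5}$ ($B = \left(3 - 0\right) \left(\frac{4}{5} + 0\right) = \left(3 + \left(-5 + 5\right)\right) \frac{4}{5} = \left(3 + 0\right) \frac{4}{5} = 3 \cdot \frac{4}{5} = \frac{12}{5} \approx 2.4$)
$\left(2 + B\right)^{2} + 134 \cdot 30 = \left(2 + \frac{12}{5}\right)^{2} + 134 \cdot 30 = \left(\frac{22}{5}\right)^{2} + 4020 = \frac{484}{25} + 4020 = \frac{100984}{25}$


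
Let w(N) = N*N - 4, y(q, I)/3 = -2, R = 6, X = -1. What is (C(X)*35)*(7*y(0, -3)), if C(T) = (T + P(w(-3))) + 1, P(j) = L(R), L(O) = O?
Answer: -8820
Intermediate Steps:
y(q, I) = -6 (y(q, I) = 3*(-2) = -6)
w(N) = -4 + N² (w(N) = N² - 4 = -4 + N²)
P(j) = 6
C(T) = 7 + T (C(T) = (T + 6) + 1 = (6 + T) + 1 = 7 + T)
(C(X)*35)*(7*y(0, -3)) = ((7 - 1)*35)*(7*(-6)) = (6*35)*(-42) = 210*(-42) = -8820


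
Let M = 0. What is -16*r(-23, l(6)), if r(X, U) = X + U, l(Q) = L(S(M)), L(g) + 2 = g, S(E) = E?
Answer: 400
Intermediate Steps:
L(g) = -2 + g
l(Q) = -2 (l(Q) = -2 + 0 = -2)
r(X, U) = U + X
-16*r(-23, l(6)) = -16*(-2 - 23) = -16*(-25) = 400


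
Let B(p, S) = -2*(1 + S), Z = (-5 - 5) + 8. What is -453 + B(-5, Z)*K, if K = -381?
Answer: -1215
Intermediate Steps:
Z = -2 (Z = -10 + 8 = -2)
B(p, S) = -2 - 2*S
-453 + B(-5, Z)*K = -453 + (-2 - 2*(-2))*(-381) = -453 + (-2 + 4)*(-381) = -453 + 2*(-381) = -453 - 762 = -1215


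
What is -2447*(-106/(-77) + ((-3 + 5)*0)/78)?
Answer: -259382/77 ≈ -3368.6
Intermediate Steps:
-2447*(-106/(-77) + ((-3 + 5)*0)/78) = -2447*(-106*(-1/77) + (2*0)*(1/78)) = -2447*(106/77 + 0*(1/78)) = -2447*(106/77 + 0) = -2447*106/77 = -259382/77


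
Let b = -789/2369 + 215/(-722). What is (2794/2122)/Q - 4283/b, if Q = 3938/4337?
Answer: 2783181253297779/409842543134 ≈ 6790.9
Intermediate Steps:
b = -1078993/1710418 (b = -789*1/2369 + 215*(-1/722) = -789/2369 - 215/722 = -1078993/1710418 ≈ -0.63084)
Q = 3938/4337 (Q = 3938*(1/4337) = 3938/4337 ≈ 0.90800)
(2794/2122)/Q - 4283/b = (2794/2122)/(3938/4337) - 4283/(-1078993/1710418) = (2794*(1/2122))*(4337/3938) - 4283*(-1710418/1078993) = (1397/1061)*(4337/3938) + 7325720294/1078993 = 550799/379838 + 7325720294/1078993 = 2783181253297779/409842543134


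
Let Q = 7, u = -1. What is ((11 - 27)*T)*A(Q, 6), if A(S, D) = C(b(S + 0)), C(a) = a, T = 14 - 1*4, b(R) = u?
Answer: 160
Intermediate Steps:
b(R) = -1
T = 10 (T = 14 - 4 = 10)
A(S, D) = -1
((11 - 27)*T)*A(Q, 6) = ((11 - 27)*10)*(-1) = -16*10*(-1) = -160*(-1) = 160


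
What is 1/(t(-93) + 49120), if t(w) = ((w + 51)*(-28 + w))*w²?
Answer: 1/44003338 ≈ 2.2726e-8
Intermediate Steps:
t(w) = w²*(-28 + w)*(51 + w) (t(w) = ((51 + w)*(-28 + w))*w² = ((-28 + w)*(51 + w))*w² = w²*(-28 + w)*(51 + w))
1/(t(-93) + 49120) = 1/((-93)²*(-1428 + (-93)² + 23*(-93)) + 49120) = 1/(8649*(-1428 + 8649 - 2139) + 49120) = 1/(8649*5082 + 49120) = 1/(43954218 + 49120) = 1/44003338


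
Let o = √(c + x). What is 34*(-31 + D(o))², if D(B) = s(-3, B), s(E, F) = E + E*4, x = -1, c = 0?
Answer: 71944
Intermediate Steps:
o = I (o = √(0 - 1) = √(-1) = I ≈ 1.0*I)
s(E, F) = 5*E (s(E, F) = E + 4*E = 5*E)
D(B) = -15 (D(B) = 5*(-3) = -15)
34*(-31 + D(o))² = 34*(-31 - 15)² = 34*(-46)² = 34*2116 = 71944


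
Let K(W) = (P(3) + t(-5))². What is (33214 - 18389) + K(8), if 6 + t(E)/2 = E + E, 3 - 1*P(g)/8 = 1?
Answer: 15081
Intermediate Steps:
P(g) = 16 (P(g) = 24 - 8*1 = 24 - 8 = 16)
t(E) = -12 + 4*E (t(E) = -12 + 2*(E + E) = -12 + 2*(2*E) = -12 + 4*E)
K(W) = 256 (K(W) = (16 + (-12 + 4*(-5)))² = (16 + (-12 - 20))² = (16 - 32)² = (-16)² = 256)
(33214 - 18389) + K(8) = (33214 - 18389) + 256 = 14825 + 256 = 15081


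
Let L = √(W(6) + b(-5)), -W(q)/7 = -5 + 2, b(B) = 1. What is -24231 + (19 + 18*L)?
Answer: -24212 + 18*√22 ≈ -24128.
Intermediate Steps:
W(q) = 21 (W(q) = -7*(-5 + 2) = -7*(-3) = 21)
L = √22 (L = √(21 + 1) = √22 ≈ 4.6904)
-24231 + (19 + 18*L) = -24231 + (19 + 18*√22) = -24212 + 18*√22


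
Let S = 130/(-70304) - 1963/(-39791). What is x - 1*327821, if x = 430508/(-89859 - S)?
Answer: -3169541695623676945/9668371993173 ≈ -3.2783e+5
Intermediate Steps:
S = 5108997/107594864 (S = 130*(-1/70304) - 1963*(-1/39791) = -5/2704 + 1963/39791 = 5108997/107594864 ≈ 0.047484)
x = -46320449710912/9668371993173 (x = 430508/(-89859 - 1*5108997/107594864) = 430508/(-89859 - 5108997/107594864) = 430508/(-9668371993173/107594864) = 430508*(-107594864/9668371993173) = -46320449710912/9668371993173 ≈ -4.7909)
x - 1*327821 = -46320449710912/9668371993173 - 1*327821 = -46320449710912/9668371993173 - 327821 = -3169541695623676945/9668371993173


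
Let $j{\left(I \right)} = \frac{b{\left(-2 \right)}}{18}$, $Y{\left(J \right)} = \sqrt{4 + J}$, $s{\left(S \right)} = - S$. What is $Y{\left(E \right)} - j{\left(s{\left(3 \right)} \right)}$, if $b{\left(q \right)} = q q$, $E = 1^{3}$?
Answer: $- \frac{2}{9} + \sqrt{5} \approx 2.0138$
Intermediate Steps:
$E = 1$
$b{\left(q \right)} = q^{2}$
$j{\left(I \right)} = \frac{2}{9}$ ($j{\left(I \right)} = \frac{\left(-2\right)^{2}}{18} = 4 \cdot \frac{1}{18} = \frac{2}{9}$)
$Y{\left(E \right)} - j{\left(s{\left(3 \right)} \right)} = \sqrt{4 + 1} - \frac{2}{9} = \sqrt{5} - \frac{2}{9} = - \frac{2}{9} + \sqrt{5}$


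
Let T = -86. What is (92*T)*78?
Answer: -617136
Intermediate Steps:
(92*T)*78 = (92*(-86))*78 = -7912*78 = -617136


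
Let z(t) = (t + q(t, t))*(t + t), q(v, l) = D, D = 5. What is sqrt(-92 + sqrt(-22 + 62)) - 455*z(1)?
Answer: -5460 + I*sqrt(92 - 2*sqrt(10)) ≈ -5460.0 + 9.2561*I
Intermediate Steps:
q(v, l) = 5
z(t) = 2*t*(5 + t) (z(t) = (t + 5)*(t + t) = (5 + t)*(2*t) = 2*t*(5 + t))
sqrt(-92 + sqrt(-22 + 62)) - 455*z(1) = sqrt(-92 + sqrt(-22 + 62)) - 910*(5 + 1) = sqrt(-92 + sqrt(40)) - 910*6 = sqrt(-92 + 2*sqrt(10)) - 455*12 = sqrt(-92 + 2*sqrt(10)) - 5460 = -5460 + sqrt(-92 + 2*sqrt(10))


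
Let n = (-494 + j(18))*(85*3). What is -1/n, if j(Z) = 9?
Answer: 1/123675 ≈ 8.0857e-6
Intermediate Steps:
n = -123675 (n = (-494 + 9)*(85*3) = -485*255 = -123675)
-1/n = -1/(-123675) = -1*(-1/123675) = 1/123675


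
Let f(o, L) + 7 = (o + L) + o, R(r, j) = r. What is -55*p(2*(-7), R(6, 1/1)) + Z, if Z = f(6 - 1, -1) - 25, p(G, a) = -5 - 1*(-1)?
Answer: 197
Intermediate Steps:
p(G, a) = -4 (p(G, a) = -5 + 1 = -4)
f(o, L) = -7 + L + 2*o (f(o, L) = -7 + ((o + L) + o) = -7 + ((L + o) + o) = -7 + (L + 2*o) = -7 + L + 2*o)
Z = -23 (Z = (-7 - 1 + 2*(6 - 1)) - 25 = (-7 - 1 + 2*5) - 25 = (-7 - 1 + 10) - 25 = 2 - 25 = -23)
-55*p(2*(-7), R(6, 1/1)) + Z = -55*(-4) - 23 = 220 - 23 = 197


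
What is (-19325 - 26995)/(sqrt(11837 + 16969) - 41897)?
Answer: 1940669040/1755329803 + 46320*sqrt(28806)/1755329803 ≈ 1.1101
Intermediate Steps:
(-19325 - 26995)/(sqrt(11837 + 16969) - 41897) = -46320/(sqrt(28806) - 41897) = -46320/(-41897 + sqrt(28806))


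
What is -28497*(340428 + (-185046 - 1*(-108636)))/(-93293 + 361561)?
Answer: -537408639/19162 ≈ -28046.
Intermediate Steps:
-28497*(340428 + (-185046 - 1*(-108636)))/(-93293 + 361561) = -28497/(268268/(340428 + (-185046 + 108636))) = -28497/(268268/(340428 - 76410)) = -28497/(268268/264018) = -28497/(268268*(1/264018)) = -28497/134134/132009 = -28497*132009/134134 = -537408639/19162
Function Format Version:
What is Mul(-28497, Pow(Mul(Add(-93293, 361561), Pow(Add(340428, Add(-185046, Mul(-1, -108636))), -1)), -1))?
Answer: Rational(-537408639, 19162) ≈ -28046.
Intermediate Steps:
Mul(-28497, Pow(Mul(Add(-93293, 361561), Pow(Add(340428, Add(-185046, Mul(-1, -108636))), -1)), -1)) = Mul(-28497, Pow(Mul(268268, Pow(Add(340428, Add(-185046, 108636)), -1)), -1)) = Mul(-28497, Pow(Mul(268268, Pow(Add(340428, -76410), -1)), -1)) = Mul(-28497, Pow(Mul(268268, Pow(264018, -1)), -1)) = Mul(-28497, Pow(Mul(268268, Rational(1, 264018)), -1)) = Mul(-28497, Pow(Rational(134134, 132009), -1)) = Mul(-28497, Rational(132009, 134134)) = Rational(-537408639, 19162)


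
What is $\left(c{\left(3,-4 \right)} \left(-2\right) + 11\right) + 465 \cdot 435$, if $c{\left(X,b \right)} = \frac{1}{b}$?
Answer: $\frac{404573}{2} \approx 2.0229 \cdot 10^{5}$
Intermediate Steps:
$\left(c{\left(3,-4 \right)} \left(-2\right) + 11\right) + 465 \cdot 435 = \left(\frac{1}{-4} \left(-2\right) + 11\right) + 465 \cdot 435 = \left(\left(- \frac{1}{4}\right) \left(-2\right) + 11\right) + 202275 = \left(\frac{1}{2} + 11\right) + 202275 = \frac{23}{2} + 202275 = \frac{404573}{2}$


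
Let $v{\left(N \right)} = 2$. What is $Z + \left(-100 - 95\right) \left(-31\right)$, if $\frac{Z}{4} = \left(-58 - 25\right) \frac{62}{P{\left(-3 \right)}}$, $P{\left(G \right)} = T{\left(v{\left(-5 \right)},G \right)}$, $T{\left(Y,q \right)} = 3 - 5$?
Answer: $16337$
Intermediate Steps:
$T{\left(Y,q \right)} = -2$ ($T{\left(Y,q \right)} = 3 - 5 = -2$)
$P{\left(G \right)} = -2$
$Z = 10292$ ($Z = 4 \left(-58 - 25\right) \frac{62}{-2} = 4 \left(-58 - 25\right) 62 \left(- \frac{1}{2}\right) = 4 \left(\left(-83\right) \left(-31\right)\right) = 4 \cdot 2573 = 10292$)
$Z + \left(-100 - 95\right) \left(-31\right) = 10292 + \left(-100 - 95\right) \left(-31\right) = 10292 - -6045 = 10292 + 6045 = 16337$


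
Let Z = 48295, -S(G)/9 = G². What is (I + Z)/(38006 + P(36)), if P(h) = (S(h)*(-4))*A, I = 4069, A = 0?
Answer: 26182/19003 ≈ 1.3778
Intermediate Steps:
S(G) = -9*G²
P(h) = 0 (P(h) = (-9*h²*(-4))*0 = (36*h²)*0 = 0)
(I + Z)/(38006 + P(36)) = (4069 + 48295)/(38006 + 0) = 52364/38006 = 52364*(1/38006) = 26182/19003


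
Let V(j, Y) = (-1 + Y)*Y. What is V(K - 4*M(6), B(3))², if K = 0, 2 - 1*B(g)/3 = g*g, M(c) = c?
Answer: 213444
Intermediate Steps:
B(g) = 6 - 3*g² (B(g) = 6 - 3*g*g = 6 - 3*g²)
V(j, Y) = Y*(-1 + Y)
V(K - 4*M(6), B(3))² = ((6 - 3*3²)*(-1 + (6 - 3*3²)))² = ((6 - 3*9)*(-1 + (6 - 3*9)))² = ((6 - 27)*(-1 + (6 - 27)))² = (-21*(-1 - 21))² = (-21*(-22))² = 462² = 213444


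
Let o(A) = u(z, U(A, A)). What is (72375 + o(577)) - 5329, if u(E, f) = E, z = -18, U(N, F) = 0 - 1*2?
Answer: 67028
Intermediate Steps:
U(N, F) = -2 (U(N, F) = 0 - 2 = -2)
o(A) = -18
(72375 + o(577)) - 5329 = (72375 - 18) - 5329 = 72357 - 5329 = 67028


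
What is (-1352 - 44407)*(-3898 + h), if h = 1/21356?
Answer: 3809239391433/21356 ≈ 1.7837e+8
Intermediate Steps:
h = 1/21356 ≈ 4.6825e-5
(-1352 - 44407)*(-3898 + h) = (-1352 - 44407)*(-3898 + 1/21356) = -45759*(-83245687/21356) = 3809239391433/21356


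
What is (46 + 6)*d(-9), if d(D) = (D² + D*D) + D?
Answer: 7956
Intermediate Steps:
d(D) = D + 2*D² (d(D) = (D² + D²) + D = 2*D² + D = D + 2*D²)
(46 + 6)*d(-9) = (46 + 6)*(-9*(1 + 2*(-9))) = 52*(-9*(1 - 18)) = 52*(-9*(-17)) = 52*153 = 7956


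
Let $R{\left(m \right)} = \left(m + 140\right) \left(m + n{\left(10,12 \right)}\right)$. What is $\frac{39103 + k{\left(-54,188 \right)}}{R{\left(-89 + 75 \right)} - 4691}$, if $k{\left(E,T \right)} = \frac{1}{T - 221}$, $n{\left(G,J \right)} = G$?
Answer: $- \frac{1290398}{171435} \approx -7.527$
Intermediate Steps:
$k{\left(E,T \right)} = \frac{1}{-221 + T}$
$R{\left(m \right)} = \left(10 + m\right) \left(140 + m\right)$ ($R{\left(m \right)} = \left(m + 140\right) \left(m + 10\right) = \left(140 + m\right) \left(10 + m\right) = \left(10 + m\right) \left(140 + m\right)$)
$\frac{39103 + k{\left(-54,188 \right)}}{R{\left(-89 + 75 \right)} - 4691} = \frac{39103 + \frac{1}{-221 + 188}}{\left(1400 + \left(-89 + 75\right)^{2} + 150 \left(-89 + 75\right)\right) - 4691} = \frac{39103 + \frac{1}{-33}}{\left(1400 + \left(-14\right)^{2} + 150 \left(-14\right)\right) - 4691} = \frac{39103 - \frac{1}{33}}{\left(1400 + 196 - 2100\right) - 4691} = \frac{1290398}{33 \left(-504 - 4691\right)} = \frac{1290398}{33 \left(-5195\right)} = \frac{1290398}{33} \left(- \frac{1}{5195}\right) = - \frac{1290398}{171435}$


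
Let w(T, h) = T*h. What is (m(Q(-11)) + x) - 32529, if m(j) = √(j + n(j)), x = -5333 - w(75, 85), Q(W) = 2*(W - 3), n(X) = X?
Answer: -44237 + 2*I*√14 ≈ -44237.0 + 7.4833*I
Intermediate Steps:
Q(W) = -6 + 2*W (Q(W) = 2*(-3 + W) = -6 + 2*W)
x = -11708 (x = -5333 - 75*85 = -5333 - 1*6375 = -5333 - 6375 = -11708)
m(j) = √2*√j (m(j) = √(j + j) = √(2*j) = √2*√j)
(m(Q(-11)) + x) - 32529 = (√2*√(-6 + 2*(-11)) - 11708) - 32529 = (√2*√(-6 - 22) - 11708) - 32529 = (√2*√(-28) - 11708) - 32529 = (√2*(2*I*√7) - 11708) - 32529 = (2*I*√14 - 11708) - 32529 = (-11708 + 2*I*√14) - 32529 = -44237 + 2*I*√14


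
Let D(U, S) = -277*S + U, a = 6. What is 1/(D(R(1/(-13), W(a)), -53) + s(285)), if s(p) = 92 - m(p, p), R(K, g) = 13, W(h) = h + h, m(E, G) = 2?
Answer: 1/14784 ≈ 6.7641e-5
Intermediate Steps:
W(h) = 2*h
D(U, S) = U - 277*S
s(p) = 90 (s(p) = 92 - 1*2 = 92 - 2 = 90)
1/(D(R(1/(-13), W(a)), -53) + s(285)) = 1/((13 - 277*(-53)) + 90) = 1/((13 + 14681) + 90) = 1/(14694 + 90) = 1/14784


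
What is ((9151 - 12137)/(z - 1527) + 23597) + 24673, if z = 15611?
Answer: 339915847/7042 ≈ 48270.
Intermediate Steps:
((9151 - 12137)/(z - 1527) + 23597) + 24673 = ((9151 - 12137)/(15611 - 1527) + 23597) + 24673 = (-2986/14084 + 23597) + 24673 = (-2986*1/14084 + 23597) + 24673 = (-1493/7042 + 23597) + 24673 = 166168581/7042 + 24673 = 339915847/7042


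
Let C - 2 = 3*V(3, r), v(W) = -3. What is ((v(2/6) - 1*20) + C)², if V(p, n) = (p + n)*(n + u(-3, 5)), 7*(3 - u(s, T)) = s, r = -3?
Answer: 441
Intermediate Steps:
u(s, T) = 3 - s/7
V(p, n) = (24/7 + n)*(n + p) (V(p, n) = (p + n)*(n + (3 - ⅐*(-3))) = (n + p)*(n + (3 + 3/7)) = (n + p)*(n + 24/7) = (n + p)*(24/7 + n) = (24/7 + n)*(n + p))
C = 2 (C = 2 + 3*((-3)² + (24/7)*(-3) + (24/7)*3 - 3*3) = 2 + 3*(9 - 72/7 + 72/7 - 9) = 2 + 3*0 = 2 + 0 = 2)
((v(2/6) - 1*20) + C)² = ((-3 - 1*20) + 2)² = ((-3 - 20) + 2)² = (-23 + 2)² = (-21)² = 441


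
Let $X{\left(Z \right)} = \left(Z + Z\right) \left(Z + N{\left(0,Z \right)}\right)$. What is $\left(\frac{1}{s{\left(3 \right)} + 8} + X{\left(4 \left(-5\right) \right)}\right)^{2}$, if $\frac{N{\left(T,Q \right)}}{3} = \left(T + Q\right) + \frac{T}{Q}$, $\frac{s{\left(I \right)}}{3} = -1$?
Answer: $\frac{256032001}{25} \approx 1.0241 \cdot 10^{7}$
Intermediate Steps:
$s{\left(I \right)} = -3$ ($s{\left(I \right)} = 3 \left(-1\right) = -3$)
$N{\left(T,Q \right)} = 3 Q + 3 T + \frac{3 T}{Q}$ ($N{\left(T,Q \right)} = 3 \left(\left(T + Q\right) + \frac{T}{Q}\right) = 3 \left(\left(Q + T\right) + \frac{T}{Q}\right) = 3 \left(Q + T + \frac{T}{Q}\right) = 3 Q + 3 T + \frac{3 T}{Q}$)
$X{\left(Z \right)} = 8 Z^{2}$ ($X{\left(Z \right)} = \left(Z + Z\right) \left(Z + \frac{3 \left(0 + Z \left(Z + 0\right)\right)}{Z}\right) = 2 Z \left(Z + \frac{3 \left(0 + Z Z\right)}{Z}\right) = 2 Z \left(Z + \frac{3 \left(0 + Z^{2}\right)}{Z}\right) = 2 Z \left(Z + \frac{3 Z^{2}}{Z}\right) = 2 Z \left(Z + 3 Z\right) = 2 Z 4 Z = 8 Z^{2}$)
$\left(\frac{1}{s{\left(3 \right)} + 8} + X{\left(4 \left(-5\right) \right)}\right)^{2} = \left(\frac{1}{-3 + 8} + 8 \left(4 \left(-5\right)\right)^{2}\right)^{2} = \left(\frac{1}{5} + 8 \left(-20\right)^{2}\right)^{2} = \left(\frac{1}{5} + 8 \cdot 400\right)^{2} = \left(\frac{1}{5} + 3200\right)^{2} = \left(\frac{16001}{5}\right)^{2} = \frac{256032001}{25}$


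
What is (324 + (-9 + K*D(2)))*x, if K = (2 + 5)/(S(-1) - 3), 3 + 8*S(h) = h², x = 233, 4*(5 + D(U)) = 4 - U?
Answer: 983493/13 ≈ 75653.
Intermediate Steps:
D(U) = -4 - U/4 (D(U) = -5 + (4 - U)/4 = -5 + (1 - U/4) = -4 - U/4)
S(h) = -3/8 + h²/8
K = -28/13 (K = (2 + 5)/((-3/8 + (⅛)*(-1)²) - 3) = 7/((-3/8 + (⅛)*1) - 3) = 7/((-3/8 + ⅛) - 3) = 7/(-¼ - 3) = 7/(-13/4) = 7*(-4/13) = -28/13 ≈ -2.1538)
(324 + (-9 + K*D(2)))*x = (324 + (-9 - 28*(-4 - ¼*2)/13))*233 = (324 + (-9 - 28*(-4 - ½)/13))*233 = (324 + (-9 - 28/13*(-9/2)))*233 = (324 + (-9 + 126/13))*233 = (324 + 9/13)*233 = (4221/13)*233 = 983493/13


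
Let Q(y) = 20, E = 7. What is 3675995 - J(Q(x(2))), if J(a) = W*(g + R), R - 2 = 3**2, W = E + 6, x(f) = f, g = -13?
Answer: 3676021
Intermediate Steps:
W = 13 (W = 7 + 6 = 13)
R = 11 (R = 2 + 3**2 = 2 + 9 = 11)
J(a) = -26 (J(a) = 13*(-13 + 11) = 13*(-2) = -26)
3675995 - J(Q(x(2))) = 3675995 - 1*(-26) = 3675995 + 26 = 3676021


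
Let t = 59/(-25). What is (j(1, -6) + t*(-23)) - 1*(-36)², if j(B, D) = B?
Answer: -31018/25 ≈ -1240.7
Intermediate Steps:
t = -59/25 (t = 59*(-1/25) = -59/25 ≈ -2.3600)
(j(1, -6) + t*(-23)) - 1*(-36)² = (1 - 59/25*(-23)) - 1*(-36)² = (1 + 1357/25) - 1*1296 = 1382/25 - 1296 = -31018/25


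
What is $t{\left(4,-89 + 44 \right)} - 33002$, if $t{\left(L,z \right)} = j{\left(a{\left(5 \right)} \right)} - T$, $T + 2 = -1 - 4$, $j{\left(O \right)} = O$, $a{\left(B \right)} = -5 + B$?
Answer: $-32995$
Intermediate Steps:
$T = -7$ ($T = -2 - 5 = -7$)
$t{\left(L,z \right)} = 7$ ($t{\left(L,z \right)} = \left(-5 + 5\right) - -7 = 0 + 7 = 7$)
$t{\left(4,-89 + 44 \right)} - 33002 = 7 - 33002 = -32995$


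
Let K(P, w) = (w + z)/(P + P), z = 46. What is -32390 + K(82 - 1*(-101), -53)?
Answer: -11854747/366 ≈ -32390.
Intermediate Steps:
K(P, w) = (46 + w)/(2*P) (K(P, w) = (w + 46)/(P + P) = (46 + w)/((2*P)) = (46 + w)*(1/(2*P)) = (46 + w)/(2*P))
-32390 + K(82 - 1*(-101), -53) = -32390 + (46 - 53)/(2*(82 - 1*(-101))) = -32390 + (1/2)*(-7)/(82 + 101) = -32390 + (1/2)*(-7)/183 = -32390 + (1/2)*(1/183)*(-7) = -32390 - 7/366 = -11854747/366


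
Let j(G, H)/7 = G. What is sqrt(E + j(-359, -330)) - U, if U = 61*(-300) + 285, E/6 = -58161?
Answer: 18015 + I*sqrt(351479) ≈ 18015.0 + 592.86*I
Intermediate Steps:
E = -348966 (E = 6*(-58161) = -348966)
j(G, H) = 7*G
U = -18015 (U = -18300 + 285 = -18015)
sqrt(E + j(-359, -330)) - U = sqrt(-348966 + 7*(-359)) - 1*(-18015) = sqrt(-348966 - 2513) + 18015 = sqrt(-351479) + 18015 = I*sqrt(351479) + 18015 = 18015 + I*sqrt(351479)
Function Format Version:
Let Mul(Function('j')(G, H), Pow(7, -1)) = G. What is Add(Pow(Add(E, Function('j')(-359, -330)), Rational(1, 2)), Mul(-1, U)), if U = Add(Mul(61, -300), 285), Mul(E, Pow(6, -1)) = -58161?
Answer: Add(18015, Mul(I, Pow(351479, Rational(1, 2)))) ≈ Add(18015., Mul(592.86, I))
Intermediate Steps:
E = -348966 (E = Mul(6, -58161) = -348966)
Function('j')(G, H) = Mul(7, G)
U = -18015 (U = Add(-18300, 285) = -18015)
Add(Pow(Add(E, Function('j')(-359, -330)), Rational(1, 2)), Mul(-1, U)) = Add(Pow(Add(-348966, Mul(7, -359)), Rational(1, 2)), Mul(-1, -18015)) = Add(Pow(Add(-348966, -2513), Rational(1, 2)), 18015) = Add(Pow(-351479, Rational(1, 2)), 18015) = Add(Mul(I, Pow(351479, Rational(1, 2))), 18015) = Add(18015, Mul(I, Pow(351479, Rational(1, 2))))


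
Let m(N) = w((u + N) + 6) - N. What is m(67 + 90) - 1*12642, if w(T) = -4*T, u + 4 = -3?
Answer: -13423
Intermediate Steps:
u = -7 (u = -4 - 3 = -7)
m(N) = 4 - 5*N (m(N) = -4*((-7 + N) + 6) - N = -4*(-1 + N) - N = (4 - 4*N) - N = 4 - 5*N)
m(67 + 90) - 1*12642 = (4 - 5*(67 + 90)) - 1*12642 = (4 - 5*157) - 12642 = (4 - 785) - 12642 = -781 - 12642 = -13423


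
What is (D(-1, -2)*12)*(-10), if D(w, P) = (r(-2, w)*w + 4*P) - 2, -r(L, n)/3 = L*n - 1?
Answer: 840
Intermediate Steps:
r(L, n) = 3 - 3*L*n (r(L, n) = -3*(L*n - 1) = -3*(-1 + L*n) = 3 - 3*L*n)
D(w, P) = -2 + 4*P + w*(3 + 6*w) (D(w, P) = ((3 - 3*(-2)*w)*w + 4*P) - 2 = ((3 + 6*w)*w + 4*P) - 2 = (w*(3 + 6*w) + 4*P) - 2 = (4*P + w*(3 + 6*w)) - 2 = -2 + 4*P + w*(3 + 6*w))
(D(-1, -2)*12)*(-10) = ((-2 + 4*(-2) + 3*(-1)*(1 + 2*(-1)))*12)*(-10) = ((-2 - 8 + 3*(-1)*(1 - 2))*12)*(-10) = ((-2 - 8 + 3*(-1)*(-1))*12)*(-10) = ((-2 - 8 + 3)*12)*(-10) = -7*12*(-10) = -84*(-10) = 840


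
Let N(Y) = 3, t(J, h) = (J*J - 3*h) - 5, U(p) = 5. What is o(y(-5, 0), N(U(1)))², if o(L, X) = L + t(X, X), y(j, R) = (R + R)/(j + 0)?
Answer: 25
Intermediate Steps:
y(j, R) = 2*R/j (y(j, R) = (2*R)/j = 2*R/j)
t(J, h) = -5 + J² - 3*h (t(J, h) = (J² - 3*h) - 5 = -5 + J² - 3*h)
o(L, X) = -5 + L + X² - 3*X (o(L, X) = L + (-5 + X² - 3*X) = -5 + L + X² - 3*X)
o(y(-5, 0), N(U(1)))² = (-5 + 2*0/(-5) + 3² - 3*3)² = (-5 + 2*0*(-⅕) + 9 - 9)² = (-5 + 0 + 9 - 9)² = (-5)² = 25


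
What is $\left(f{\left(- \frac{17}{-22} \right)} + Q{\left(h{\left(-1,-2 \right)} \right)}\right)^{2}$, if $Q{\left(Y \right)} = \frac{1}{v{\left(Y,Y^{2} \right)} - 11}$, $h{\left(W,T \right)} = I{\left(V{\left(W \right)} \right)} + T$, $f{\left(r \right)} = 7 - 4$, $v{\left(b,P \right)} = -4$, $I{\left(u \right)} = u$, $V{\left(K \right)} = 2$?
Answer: $\frac{1936}{225} \approx 8.6044$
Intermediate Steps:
$f{\left(r \right)} = 3$ ($f{\left(r \right)} = 7 - 4 = 3$)
$h{\left(W,T \right)} = 2 + T$
$Q{\left(Y \right)} = - \frac{1}{15}$ ($Q{\left(Y \right)} = \frac{1}{-4 - 11} = \frac{1}{-15} = - \frac{1}{15}$)
$\left(f{\left(- \frac{17}{-22} \right)} + Q{\left(h{\left(-1,-2 \right)} \right)}\right)^{2} = \left(3 - \frac{1}{15}\right)^{2} = \left(\frac{44}{15}\right)^{2} = \frac{1936}{225}$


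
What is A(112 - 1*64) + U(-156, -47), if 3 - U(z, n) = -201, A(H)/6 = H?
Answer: 492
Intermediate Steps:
A(H) = 6*H
U(z, n) = 204 (U(z, n) = 3 - 1*(-201) = 3 + 201 = 204)
A(112 - 1*64) + U(-156, -47) = 6*(112 - 1*64) + 204 = 6*(112 - 64) + 204 = 6*48 + 204 = 288 + 204 = 492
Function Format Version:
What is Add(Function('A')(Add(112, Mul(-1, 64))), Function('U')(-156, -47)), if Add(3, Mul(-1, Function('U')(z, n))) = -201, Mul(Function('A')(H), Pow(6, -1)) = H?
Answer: 492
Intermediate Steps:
Function('A')(H) = Mul(6, H)
Function('U')(z, n) = 204 (Function('U')(z, n) = Add(3, Mul(-1, -201)) = Add(3, 201) = 204)
Add(Function('A')(Add(112, Mul(-1, 64))), Function('U')(-156, -47)) = Add(Mul(6, Add(112, Mul(-1, 64))), 204) = Add(Mul(6, Add(112, -64)), 204) = Add(Mul(6, 48), 204) = Add(288, 204) = 492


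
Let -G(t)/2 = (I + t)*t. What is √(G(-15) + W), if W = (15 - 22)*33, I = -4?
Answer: 3*I*√89 ≈ 28.302*I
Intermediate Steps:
W = -231 (W = -7*33 = -231)
G(t) = -2*t*(-4 + t) (G(t) = -2*(-4 + t)*t = -2*t*(-4 + t))
√(G(-15) + W) = √(2*(-15)*(4 - 1*(-15)) - 231) = √(2*(-15)*(4 + 15) - 231) = √(2*(-15)*19 - 231) = √(-570 - 231) = √(-801) = 3*I*√89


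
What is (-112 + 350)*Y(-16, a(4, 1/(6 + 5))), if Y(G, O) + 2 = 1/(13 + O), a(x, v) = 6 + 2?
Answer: -1394/3 ≈ -464.67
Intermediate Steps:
a(x, v) = 8
Y(G, O) = -2 + 1/(13 + O)
(-112 + 350)*Y(-16, a(4, 1/(6 + 5))) = (-112 + 350)*((-25 - 2*8)/(13 + 8)) = 238*((-25 - 16)/21) = 238*((1/21)*(-41)) = 238*(-41/21) = -1394/3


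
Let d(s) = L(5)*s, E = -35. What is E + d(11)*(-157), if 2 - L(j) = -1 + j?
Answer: 3419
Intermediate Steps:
L(j) = 3 - j (L(j) = 2 - (-1 + j) = 2 + (1 - j) = 3 - j)
d(s) = -2*s (d(s) = (3 - 1*5)*s = (3 - 5)*s = -2*s)
E + d(11)*(-157) = -35 - 2*11*(-157) = -35 - 22*(-157) = -35 + 3454 = 3419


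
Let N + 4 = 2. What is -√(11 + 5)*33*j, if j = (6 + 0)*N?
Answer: 1584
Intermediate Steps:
N = -2 (N = -4 + 2 = -2)
j = -12 (j = (6 + 0)*(-2) = 6*(-2) = -12)
-√(11 + 5)*33*j = -√(11 + 5)*33*(-12) = -√16*33*(-12) = -4*33*(-12) = -132*(-12) = -1*(-1584) = 1584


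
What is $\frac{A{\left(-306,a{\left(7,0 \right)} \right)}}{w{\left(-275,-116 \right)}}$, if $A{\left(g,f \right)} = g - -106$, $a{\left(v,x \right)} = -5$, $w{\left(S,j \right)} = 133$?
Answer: $- \frac{200}{133} \approx -1.5038$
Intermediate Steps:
$A{\left(g,f \right)} = 106 + g$ ($A{\left(g,f \right)} = g + 106 = 106 + g$)
$\frac{A{\left(-306,a{\left(7,0 \right)} \right)}}{w{\left(-275,-116 \right)}} = \frac{106 - 306}{133} = \left(-200\right) \frac{1}{133} = - \frac{200}{133}$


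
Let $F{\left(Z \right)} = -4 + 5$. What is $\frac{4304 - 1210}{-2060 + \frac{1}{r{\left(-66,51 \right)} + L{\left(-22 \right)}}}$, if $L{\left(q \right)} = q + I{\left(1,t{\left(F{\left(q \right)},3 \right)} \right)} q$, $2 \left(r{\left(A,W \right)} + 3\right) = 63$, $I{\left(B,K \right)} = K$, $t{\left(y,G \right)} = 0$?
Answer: $- \frac{20111}{13389} \approx -1.5021$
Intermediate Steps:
$F{\left(Z \right)} = 1$
$r{\left(A,W \right)} = \frac{57}{2}$ ($r{\left(A,W \right)} = -3 + \frac{1}{2} \cdot 63 = -3 + \frac{63}{2} = \frac{57}{2}$)
$L{\left(q \right)} = q$ ($L{\left(q \right)} = q + 0 q = q + 0 = q$)
$\frac{4304 - 1210}{-2060 + \frac{1}{r{\left(-66,51 \right)} + L{\left(-22 \right)}}} = \frac{4304 - 1210}{-2060 + \frac{1}{\frac{57}{2} - 22}} = \frac{3094}{-2060 + \frac{1}{\frac{13}{2}}} = \frac{3094}{-2060 + \frac{2}{13}} = \frac{3094}{- \frac{26778}{13}} = 3094 \left(- \frac{13}{26778}\right) = - \frac{20111}{13389}$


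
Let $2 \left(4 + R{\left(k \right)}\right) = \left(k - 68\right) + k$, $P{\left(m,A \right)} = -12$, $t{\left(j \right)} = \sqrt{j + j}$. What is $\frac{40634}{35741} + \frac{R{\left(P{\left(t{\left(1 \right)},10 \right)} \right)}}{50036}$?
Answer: $\frac{1015687887}{894168338} \approx 1.1359$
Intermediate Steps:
$t{\left(j \right)} = \sqrt{2} \sqrt{j}$ ($t{\left(j \right)} = \sqrt{2 j} = \sqrt{2} \sqrt{j}$)
$R{\left(k \right)} = -38 + k$ ($R{\left(k \right)} = -4 + \frac{\left(k - 68\right) + k}{2} = -4 + \frac{\left(-68 + k\right) + k}{2} = -4 + \frac{-68 + 2 k}{2} = -4 + \left(-34 + k\right) = -38 + k$)
$\frac{40634}{35741} + \frac{R{\left(P{\left(t{\left(1 \right)},10 \right)} \right)}}{50036} = \frac{40634}{35741} + \frac{-38 - 12}{50036} = 40634 \cdot \frac{1}{35741} - \frac{25}{25018} = \frac{40634}{35741} - \frac{25}{25018} = \frac{1015687887}{894168338}$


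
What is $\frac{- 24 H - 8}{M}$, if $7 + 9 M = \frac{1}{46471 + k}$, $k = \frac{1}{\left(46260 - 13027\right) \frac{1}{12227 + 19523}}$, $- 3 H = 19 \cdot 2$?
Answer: $- \frac{2057144120676}{5405392109} \approx -380.57$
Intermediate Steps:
$H = - \frac{38}{3}$ ($H = - \frac{19 \cdot 2}{3} = \left(- \frac{1}{3}\right) 38 = - \frac{38}{3} \approx -12.667$)
$k = \frac{31750}{33233}$ ($k = \frac{1}{33233 \cdot \frac{1}{31750}} = \frac{1}{\frac{33233}{31750}} = \frac{31750}{33233} \approx 0.95538$)
$M = - \frac{10810784218}{13899622437}$ ($M = - \frac{7}{9} + \frac{1}{9 \left(46471 + \frac{31750}{33233}\right)} = - \frac{7}{9} + \frac{1}{9 \cdot \frac{1544402493}{33233}} = - \frac{7}{9} + \frac{1}{9} \cdot \frac{33233}{1544402493} = - \frac{7}{9} + \frac{33233}{13899622437} = - \frac{10810784218}{13899622437} \approx -0.77778$)
$\frac{- 24 H - 8}{M} = \frac{\left(-24\right) \left(- \frac{38}{3}\right) - 8}{- \frac{10810784218}{13899622437}} = \left(304 - 8\right) \left(- \frac{13899622437}{10810784218}\right) = 296 \left(- \frac{13899622437}{10810784218}\right) = - \frac{2057144120676}{5405392109}$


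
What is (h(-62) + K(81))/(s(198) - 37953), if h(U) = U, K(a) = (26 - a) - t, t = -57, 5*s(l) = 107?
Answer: 150/94829 ≈ 0.0015818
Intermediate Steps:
s(l) = 107/5 (s(l) = (1/5)*107 = 107/5)
K(a) = 83 - a (K(a) = (26 - a) - 1*(-57) = (26 - a) + 57 = 83 - a)
(h(-62) + K(81))/(s(198) - 37953) = (-62 + (83 - 1*81))/(107/5 - 37953) = (-62 + (83 - 81))/(-189658/5) = (-62 + 2)*(-5/189658) = -60*(-5/189658) = 150/94829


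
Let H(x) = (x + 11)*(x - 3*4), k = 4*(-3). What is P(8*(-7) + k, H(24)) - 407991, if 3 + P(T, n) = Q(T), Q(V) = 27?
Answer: -407967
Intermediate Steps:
k = -12
H(x) = (-12 + x)*(11 + x) (H(x) = (11 + x)*(x - 12) = (11 + x)*(-12 + x) = (-12 + x)*(11 + x))
P(T, n) = 24 (P(T, n) = -3 + 27 = 24)
P(8*(-7) + k, H(24)) - 407991 = 24 - 407991 = -407967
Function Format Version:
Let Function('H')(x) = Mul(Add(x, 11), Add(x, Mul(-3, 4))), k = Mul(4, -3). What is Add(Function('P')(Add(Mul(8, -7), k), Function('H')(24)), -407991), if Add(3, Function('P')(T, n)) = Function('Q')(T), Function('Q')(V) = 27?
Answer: -407967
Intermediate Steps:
k = -12
Function('H')(x) = Mul(Add(-12, x), Add(11, x)) (Function('H')(x) = Mul(Add(11, x), Add(x, -12)) = Mul(Add(11, x), Add(-12, x)) = Mul(Add(-12, x), Add(11, x)))
Function('P')(T, n) = 24 (Function('P')(T, n) = Add(-3, 27) = 24)
Add(Function('P')(Add(Mul(8, -7), k), Function('H')(24)), -407991) = Add(24, -407991) = -407967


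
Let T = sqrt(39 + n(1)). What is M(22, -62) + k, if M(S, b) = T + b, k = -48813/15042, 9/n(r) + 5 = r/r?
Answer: -327139/5014 + 7*sqrt(3)/2 ≈ -59.183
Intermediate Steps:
n(r) = -9/4 (n(r) = 9/(-5 + r/r) = 9/(-5 + 1) = 9/(-4) = 9*(-1/4) = -9/4)
k = -16271/5014 (k = -48813*1/15042 = -16271/5014 ≈ -3.2451)
T = 7*sqrt(3)/2 (T = sqrt(39 - 9/4) = sqrt(147/4) = 7*sqrt(3)/2 ≈ 6.0622)
M(S, b) = b + 7*sqrt(3)/2 (M(S, b) = 7*sqrt(3)/2 + b = b + 7*sqrt(3)/2)
M(22, -62) + k = (-62 + 7*sqrt(3)/2) - 16271/5014 = -327139/5014 + 7*sqrt(3)/2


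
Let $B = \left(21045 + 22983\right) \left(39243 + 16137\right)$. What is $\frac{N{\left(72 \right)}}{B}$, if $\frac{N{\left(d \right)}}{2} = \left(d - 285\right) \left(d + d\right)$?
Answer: $- \frac{2}{79495} \approx -2.5159 \cdot 10^{-5}$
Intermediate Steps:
$N{\left(d \right)} = 4 d \left(-285 + d\right)$ ($N{\left(d \right)} = 2 \left(d - 285\right) \left(d + d\right) = 2 \left(-285 + d\right) 2 d = 2 \cdot 2 d \left(-285 + d\right) = 4 d \left(-285 + d\right)$)
$B = 2438270640$ ($B = 44028 \cdot 55380 = 2438270640$)
$\frac{N{\left(72 \right)}}{B} = \frac{4 \cdot 72 \left(-285 + 72\right)}{2438270640} = 4 \cdot 72 \left(-213\right) \frac{1}{2438270640} = \left(-61344\right) \frac{1}{2438270640} = - \frac{2}{79495}$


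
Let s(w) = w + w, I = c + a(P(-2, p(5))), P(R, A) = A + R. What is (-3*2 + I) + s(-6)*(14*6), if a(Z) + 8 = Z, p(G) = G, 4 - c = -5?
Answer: -1010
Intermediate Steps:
c = 9 (c = 4 - 1*(-5) = 4 + 5 = 9)
a(Z) = -8 + Z
I = 4 (I = 9 + (-8 + (5 - 2)) = 9 + (-8 + 3) = 9 - 5 = 4)
s(w) = 2*w
(-3*2 + I) + s(-6)*(14*6) = (-3*2 + 4) + (2*(-6))*(14*6) = (-6 + 4) - 12*84 = -2 - 1008 = -1010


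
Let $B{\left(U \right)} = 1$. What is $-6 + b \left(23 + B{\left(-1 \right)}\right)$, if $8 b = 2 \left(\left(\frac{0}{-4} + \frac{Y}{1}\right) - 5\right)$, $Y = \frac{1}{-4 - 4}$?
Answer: $- \frac{147}{4} \approx -36.75$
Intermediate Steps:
$Y = - \frac{1}{8}$ ($Y = \frac{1}{-8} = - \frac{1}{8} \approx -0.125$)
$b = - \frac{41}{32}$ ($b = \frac{2 \left(\left(\frac{0}{-4} - \frac{1}{8 \cdot 1}\right) - 5\right)}{8} = \frac{2 \left(\left(0 \left(- \frac{1}{4}\right) - \frac{1}{8}\right) - 5\right)}{8} = \frac{2 \left(\left(0 - \frac{1}{8}\right) - 5\right)}{8} = \frac{2 \left(- \frac{1}{8} - 5\right)}{8} = \frac{2 \left(- \frac{41}{8}\right)}{8} = \frac{1}{8} \left(- \frac{41}{4}\right) = - \frac{41}{32} \approx -1.2813$)
$-6 + b \left(23 + B{\left(-1 \right)}\right) = -6 - \frac{41 \left(23 + 1\right)}{32} = -6 - \frac{123}{4} = - \frac{147}{4}$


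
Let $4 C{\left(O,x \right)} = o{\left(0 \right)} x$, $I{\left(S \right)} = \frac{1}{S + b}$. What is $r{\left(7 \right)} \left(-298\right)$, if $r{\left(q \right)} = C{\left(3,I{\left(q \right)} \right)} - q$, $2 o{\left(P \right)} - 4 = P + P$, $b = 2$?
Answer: $\frac{18625}{9} \approx 2069.4$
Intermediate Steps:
$I{\left(S \right)} = \frac{1}{2 + S}$ ($I{\left(S \right)} = \frac{1}{S + 2} = \frac{1}{2 + S}$)
$o{\left(P \right)} = 2 + P$ ($o{\left(P \right)} = 2 + \frac{P + P}{2} = 2 + \frac{2 P}{2} = 2 + P$)
$C{\left(O,x \right)} = \frac{x}{2}$ ($C{\left(O,x \right)} = \frac{\left(2 + 0\right) x}{4} = \frac{2 x}{4} = \frac{x}{2}$)
$r{\left(q \right)} = \frac{1}{2 \left(2 + q\right)} - q$
$r{\left(7 \right)} \left(-298\right) = \frac{\frac{1}{2} - 7 \left(2 + 7\right)}{2 + 7} \left(-298\right) = \frac{\frac{1}{2} - 7 \cdot 9}{9} \left(-298\right) = \frac{\frac{1}{2} - 63}{9} \left(-298\right) = \frac{1}{9} \left(- \frac{125}{2}\right) \left(-298\right) = \left(- \frac{125}{18}\right) \left(-298\right) = \frac{18625}{9}$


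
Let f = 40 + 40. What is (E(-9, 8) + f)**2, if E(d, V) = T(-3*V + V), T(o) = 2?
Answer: 6724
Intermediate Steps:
E(d, V) = 2
f = 80
(E(-9, 8) + f)**2 = (2 + 80)**2 = 82**2 = 6724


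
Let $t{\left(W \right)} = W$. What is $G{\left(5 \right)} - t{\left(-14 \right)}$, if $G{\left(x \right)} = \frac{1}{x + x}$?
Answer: $\frac{141}{10} \approx 14.1$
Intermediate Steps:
$G{\left(x \right)} = \frac{1}{2 x}$
$G{\left(5 \right)} - t{\left(-14 \right)} = \frac{1}{2 \cdot 5} - -14 = \frac{1}{2} \cdot \frac{1}{5} + 14 = \frac{1}{10} + 14 = \frac{141}{10}$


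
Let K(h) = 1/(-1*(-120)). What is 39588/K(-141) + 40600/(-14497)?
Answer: 9838403960/2071 ≈ 4.7506e+6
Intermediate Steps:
K(h) = 1/120
39588/K(-141) + 40600/(-14497) = 39588/(1/120) + 40600/(-14497) = 39588*120 + 40600*(-1/14497) = 4750560 - 5800/2071 = 9838403960/2071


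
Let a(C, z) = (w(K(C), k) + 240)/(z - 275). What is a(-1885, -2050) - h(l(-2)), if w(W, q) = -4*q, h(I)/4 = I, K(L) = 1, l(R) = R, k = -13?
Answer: 18308/2325 ≈ 7.8744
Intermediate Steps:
h(I) = 4*I
a(C, z) = 292/(-275 + z) (a(C, z) = (-4*(-13) + 240)/(z - 275) = (52 + 240)/(-275 + z) = 292/(-275 + z))
a(-1885, -2050) - h(l(-2)) = 292/(-275 - 2050) - 4*(-2) = 292/(-2325) - 1*(-8) = 292*(-1/2325) + 8 = -292/2325 + 8 = 18308/2325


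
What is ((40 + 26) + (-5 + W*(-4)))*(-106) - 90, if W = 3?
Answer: -5284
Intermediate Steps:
((40 + 26) + (-5 + W*(-4)))*(-106) - 90 = ((40 + 26) + (-5 + 3*(-4)))*(-106) - 90 = (66 + (-5 - 12))*(-106) - 90 = (66 - 17)*(-106) - 90 = 49*(-106) - 90 = -5194 - 90 = -5284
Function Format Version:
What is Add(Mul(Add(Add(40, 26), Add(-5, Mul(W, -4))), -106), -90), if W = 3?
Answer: -5284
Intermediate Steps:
Add(Mul(Add(Add(40, 26), Add(-5, Mul(W, -4))), -106), -90) = Add(Mul(Add(Add(40, 26), Add(-5, Mul(3, -4))), -106), -90) = Add(Mul(Add(66, Add(-5, -12)), -106), -90) = Add(Mul(Add(66, -17), -106), -90) = Add(Mul(49, -106), -90) = Add(-5194, -90) = -5284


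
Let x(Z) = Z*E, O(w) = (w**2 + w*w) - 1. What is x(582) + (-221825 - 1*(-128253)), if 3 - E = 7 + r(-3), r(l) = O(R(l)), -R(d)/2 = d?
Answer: -137222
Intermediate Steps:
R(d) = -2*d
O(w) = -1 + 2*w**2 (O(w) = (w**2 + w**2) - 1 = 2*w**2 - 1 = -1 + 2*w**2)
r(l) = -1 + 8*l**2 (r(l) = -1 + 2*(-2*l)**2 = -1 + 2*(4*l**2) = -1 + 8*l**2)
E = -75 (E = 3 - (7 + (-1 + 8*(-3)**2)) = 3 - (7 + (-1 + 8*9)) = 3 - (7 + (-1 + 72)) = 3 - (7 + 71) = 3 - 1*78 = 3 - 78 = -75)
x(Z) = -75*Z (x(Z) = Z*(-75) = -75*Z)
x(582) + (-221825 - 1*(-128253)) = -75*582 + (-221825 - 1*(-128253)) = -43650 + (-221825 + 128253) = -43650 - 93572 = -137222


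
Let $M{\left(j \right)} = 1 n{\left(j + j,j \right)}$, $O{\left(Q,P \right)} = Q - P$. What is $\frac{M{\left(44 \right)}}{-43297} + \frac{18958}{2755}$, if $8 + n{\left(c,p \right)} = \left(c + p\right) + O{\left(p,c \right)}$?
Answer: $\frac{28296694}{4113215} \approx 6.8795$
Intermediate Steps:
$n{\left(c,p \right)} = -8 + 2 p$ ($n{\left(c,p \right)} = -8 + \left(\left(c + p\right) - \left(c - p\right)\right) = -8 + 2 p$)
$M{\left(j \right)} = -8 + 2 j$ ($M{\left(j \right)} = 1 \left(-8 + 2 j\right) = -8 + 2 j$)
$\frac{M{\left(44 \right)}}{-43297} + \frac{18958}{2755} = \frac{-8 + 2 \cdot 44}{-43297} + \frac{18958}{2755} = \left(-8 + 88\right) \left(- \frac{1}{43297}\right) + 18958 \cdot \frac{1}{2755} = 80 \left(- \frac{1}{43297}\right) + \frac{18958}{2755} = - \frac{80}{43297} + \frac{18958}{2755} = \frac{28296694}{4113215}$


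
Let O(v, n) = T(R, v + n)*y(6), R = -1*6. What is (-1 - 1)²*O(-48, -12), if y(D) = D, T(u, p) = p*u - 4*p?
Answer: 14400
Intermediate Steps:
R = -6
T(u, p) = -4*p + p*u
O(v, n) = -60*n - 60*v (O(v, n) = ((v + n)*(-4 - 6))*6 = ((n + v)*(-10))*6 = (-10*n - 10*v)*6 = -60*n - 60*v)
(-1 - 1)²*O(-48, -12) = (-1 - 1)²*(-60*(-12) - 60*(-48)) = (-2)²*(720 + 2880) = 4*3600 = 14400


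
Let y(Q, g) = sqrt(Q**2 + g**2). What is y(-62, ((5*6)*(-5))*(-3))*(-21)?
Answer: -42*sqrt(51586) ≈ -9539.3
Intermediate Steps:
y(-62, ((5*6)*(-5))*(-3))*(-21) = sqrt((-62)**2 + (((5*6)*(-5))*(-3))**2)*(-21) = sqrt(3844 + ((30*(-5))*(-3))**2)*(-21) = sqrt(3844 + (-150*(-3))**2)*(-21) = sqrt(3844 + 450**2)*(-21) = sqrt(3844 + 202500)*(-21) = sqrt(206344)*(-21) = (2*sqrt(51586))*(-21) = -42*sqrt(51586)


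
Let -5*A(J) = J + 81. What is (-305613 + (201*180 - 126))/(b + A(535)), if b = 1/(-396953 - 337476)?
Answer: 16227208755/7416529 ≈ 2188.0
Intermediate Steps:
b = -1/734429 (b = 1/(-734429) = -1/734429 ≈ -1.3616e-6)
A(J) = -81/5 - J/5 (A(J) = -(J + 81)/5 = -(81 + J)/5 = -81/5 - J/5)
(-305613 + (201*180 - 126))/(b + A(535)) = (-305613 + (201*180 - 126))/(-1/734429 + (-81/5 - 1/5*535)) = (-305613 + (36180 - 126))/(-1/734429 + (-81/5 - 107)) = (-305613 + 36054)/(-1/734429 - 616/5) = -269559/(-452408269/3672145) = -269559*(-3672145/452408269) = 16227208755/7416529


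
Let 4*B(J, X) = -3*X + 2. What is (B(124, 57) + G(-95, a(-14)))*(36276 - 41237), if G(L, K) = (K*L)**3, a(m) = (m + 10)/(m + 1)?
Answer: 1090721952573/8788 ≈ 1.2411e+8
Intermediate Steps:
B(J, X) = 1/2 - 3*X/4 (B(J, X) = (-3*X + 2)/4 = (2 - 3*X)/4 = 1/2 - 3*X/4)
a(m) = (10 + m)/(1 + m)
G(L, K) = K**3*L**3
(B(124, 57) + G(-95, a(-14)))*(36276 - 41237) = ((1/2 - 3/4*57) + ((10 - 14)/(1 - 14))**3*(-95)**3)*(36276 - 41237) = ((1/2 - 171/4) + (-4/(-13))**3*(-857375))*(-4961) = (-169/4 + (-1/13*(-4))**3*(-857375))*(-4961) = (-169/4 + (4/13)**3*(-857375))*(-4961) = (-169/4 + (64/2197)*(-857375))*(-4961) = (-169/4 - 54872000/2197)*(-4961) = -219859293/8788*(-4961) = 1090721952573/8788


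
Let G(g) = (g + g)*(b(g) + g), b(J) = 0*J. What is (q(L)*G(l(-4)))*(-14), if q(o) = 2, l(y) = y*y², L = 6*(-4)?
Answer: -229376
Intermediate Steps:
L = -24
l(y) = y³
b(J) = 0
G(g) = 2*g² (G(g) = (g + g)*(0 + g) = (2*g)*g = 2*g²)
(q(L)*G(l(-4)))*(-14) = (2*(2*((-4)³)²))*(-14) = (2*(2*(-64)²))*(-14) = (2*(2*4096))*(-14) = (2*8192)*(-14) = 16384*(-14) = -229376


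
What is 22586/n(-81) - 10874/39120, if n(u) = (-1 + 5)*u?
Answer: -36961979/528120 ≈ -69.988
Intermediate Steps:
n(u) = 4*u
22586/n(-81) - 10874/39120 = 22586/((4*(-81))) - 10874/39120 = 22586/(-324) - 10874*1/39120 = 22586*(-1/324) - 5437/19560 = -11293/162 - 5437/19560 = -36961979/528120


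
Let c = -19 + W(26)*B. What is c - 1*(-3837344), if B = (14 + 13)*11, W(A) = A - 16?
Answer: 3840295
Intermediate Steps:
W(A) = -16 + A
B = 297 (B = 27*11 = 297)
c = 2951 (c = -19 + (-16 + 26)*297 = -19 + 10*297 = -19 + 2970 = 2951)
c - 1*(-3837344) = 2951 - 1*(-3837344) = 2951 + 3837344 = 3840295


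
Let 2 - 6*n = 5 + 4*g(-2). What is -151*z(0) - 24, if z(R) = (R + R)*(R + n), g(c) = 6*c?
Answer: -24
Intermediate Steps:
n = 15/2 (n = ⅓ - (5 + 4*(6*(-2)))/6 = ⅓ - (5 + 4*(-12))/6 = ⅓ - (5 - 48)/6 = ⅓ - ⅙*(-43) = ⅓ + 43/6 = 15/2 ≈ 7.5000)
z(R) = 2*R*(15/2 + R) (z(R) = (R + R)*(R + 15/2) = (2*R)*(15/2 + R) = 2*R*(15/2 + R))
-151*z(0) - 24 = -0*(15 + 2*0) - 24 = -0*(15 + 0) - 24 = -0*15 - 24 = -151*0 - 24 = 0 - 24 = -24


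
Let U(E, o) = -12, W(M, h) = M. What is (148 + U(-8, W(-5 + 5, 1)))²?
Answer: 18496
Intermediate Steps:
(148 + U(-8, W(-5 + 5, 1)))² = (148 - 12)² = 136² = 18496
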